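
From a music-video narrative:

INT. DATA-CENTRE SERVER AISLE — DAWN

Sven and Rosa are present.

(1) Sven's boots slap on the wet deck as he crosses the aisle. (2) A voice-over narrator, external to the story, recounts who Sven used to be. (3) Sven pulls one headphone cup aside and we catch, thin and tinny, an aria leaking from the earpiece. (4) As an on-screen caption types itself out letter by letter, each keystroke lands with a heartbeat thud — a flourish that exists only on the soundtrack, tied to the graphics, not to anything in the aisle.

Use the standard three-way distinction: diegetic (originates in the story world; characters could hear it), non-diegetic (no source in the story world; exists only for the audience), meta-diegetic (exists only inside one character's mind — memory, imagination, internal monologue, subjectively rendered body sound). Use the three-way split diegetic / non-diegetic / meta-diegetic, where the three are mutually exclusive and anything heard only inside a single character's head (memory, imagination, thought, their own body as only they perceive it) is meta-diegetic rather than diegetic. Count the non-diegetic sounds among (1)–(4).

(1) it's the physical sound of Sven moving in the space → diegetic.
(2) is non-diegetic: the narrator exists outside the story world, addressing only the audience.
(3) the earpiece is a real device on Sven's head — source music → diegetic.
(4) is non-diegetic: the caption isn't part of the story world, so neither is the sound tied to it.
So 2 of the 4 are non-diegetic: (2), (4).

2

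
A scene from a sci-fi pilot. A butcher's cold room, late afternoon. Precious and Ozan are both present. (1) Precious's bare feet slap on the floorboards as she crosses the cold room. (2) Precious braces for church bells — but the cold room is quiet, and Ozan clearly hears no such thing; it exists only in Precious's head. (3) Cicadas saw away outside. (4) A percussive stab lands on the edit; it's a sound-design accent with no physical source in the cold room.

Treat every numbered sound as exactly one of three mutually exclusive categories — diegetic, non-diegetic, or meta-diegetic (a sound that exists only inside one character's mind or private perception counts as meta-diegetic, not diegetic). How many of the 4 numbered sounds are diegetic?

(1) a character's body making contact with the set — an in-world sound → diegetic.
Sound (2): subjective to Precious: the cold room is silent and Ozan hears nothing, so meta-diegetic.
(3) is diegetic: it's the actual ambient sound of the location.
Sound (4): nothing in the scene produces it; it's an accent added for the audience, so non-diegetic.
Diegetic: (1), (3) — that's 2.

2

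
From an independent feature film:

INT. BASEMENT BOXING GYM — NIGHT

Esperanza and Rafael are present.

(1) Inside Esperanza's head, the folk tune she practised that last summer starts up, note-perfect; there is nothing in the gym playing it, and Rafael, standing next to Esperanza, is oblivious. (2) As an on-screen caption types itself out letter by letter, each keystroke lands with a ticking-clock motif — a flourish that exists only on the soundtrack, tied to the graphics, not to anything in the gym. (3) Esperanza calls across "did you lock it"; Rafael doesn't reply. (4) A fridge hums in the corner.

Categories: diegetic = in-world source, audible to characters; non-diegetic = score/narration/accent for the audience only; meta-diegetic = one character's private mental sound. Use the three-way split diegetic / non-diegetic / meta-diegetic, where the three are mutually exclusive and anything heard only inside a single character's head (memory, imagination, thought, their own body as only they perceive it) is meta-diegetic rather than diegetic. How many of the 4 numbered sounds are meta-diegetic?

Sound (1): remembered music, private to Esperanza — Rafael is oblivious because it isn't in the room, so meta-diegetic.
(2) it accompanies on-screen graphics, not anything inside the story world → non-diegetic.
Sound (3): Esperanza is a character speaking aloud in the scene, so diegetic.
(4) it's the actual ambient sound of the location → diegetic.
So 1 of the 4 is meta-diegetic: (1).

1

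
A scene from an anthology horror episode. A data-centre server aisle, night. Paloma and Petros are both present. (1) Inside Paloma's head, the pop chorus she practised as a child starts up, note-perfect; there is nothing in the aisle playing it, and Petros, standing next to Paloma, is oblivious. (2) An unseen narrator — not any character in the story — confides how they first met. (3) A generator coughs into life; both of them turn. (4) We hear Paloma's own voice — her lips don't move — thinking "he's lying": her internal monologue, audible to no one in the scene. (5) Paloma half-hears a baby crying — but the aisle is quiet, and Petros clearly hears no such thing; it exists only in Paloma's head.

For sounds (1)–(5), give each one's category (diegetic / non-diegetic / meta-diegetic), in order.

meta-diegetic, non-diegetic, diegetic, meta-diegetic, meta-diegetic

(1) is meta-diegetic: the music is a memory playing inside Paloma's mind alone; no real-world source, Petros can't hear it.
(2) external voice-over — not a character, not heard by anyone in the scene → non-diegetic.
(3) is diegetic: an in-world source (a generator); characters could hear it.
(4) internal monologue — inside Paloma's mind, not spoken into the scene → meta-diegetic.
(5) the sound is imagined by Paloma; nothing in the story world is producing it and Petros can't hear it → meta-diegetic.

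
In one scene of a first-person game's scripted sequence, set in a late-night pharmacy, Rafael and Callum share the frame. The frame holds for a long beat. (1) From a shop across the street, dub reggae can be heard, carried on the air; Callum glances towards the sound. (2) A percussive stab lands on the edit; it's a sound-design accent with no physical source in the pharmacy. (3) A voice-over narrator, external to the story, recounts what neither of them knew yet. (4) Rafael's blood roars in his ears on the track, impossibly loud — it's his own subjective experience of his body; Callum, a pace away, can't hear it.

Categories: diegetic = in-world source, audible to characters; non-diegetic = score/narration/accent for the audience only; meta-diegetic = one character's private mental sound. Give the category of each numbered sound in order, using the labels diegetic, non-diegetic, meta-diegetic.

diegetic, non-diegetic, non-diegetic, meta-diegetic

(1) off-screen diegetic: the source is out of frame but still in the story's space → diegetic.
(2) is non-diegetic: an editorial stinger — it belongs to the cut, not the story world.
(3) external voice-over — not a character, not heard by anyone in the scene → non-diegetic.
(4) is meta-diegetic: it's Rafael's internal bodily sensation rendered as sound; only Rafael 'hears' it.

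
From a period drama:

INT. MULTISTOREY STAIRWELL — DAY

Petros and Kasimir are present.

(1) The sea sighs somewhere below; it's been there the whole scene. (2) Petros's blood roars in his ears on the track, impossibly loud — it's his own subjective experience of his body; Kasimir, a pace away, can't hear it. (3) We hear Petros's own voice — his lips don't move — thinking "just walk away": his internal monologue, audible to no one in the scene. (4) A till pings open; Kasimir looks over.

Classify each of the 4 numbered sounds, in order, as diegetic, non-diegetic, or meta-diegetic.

(1) is diegetic: it's the actual ambient sound of the location.
Sound (2): point-of-audition from inside Petros's body; not a sound in the room, so meta-diegetic.
(3) internal monologue — inside Petros's mind, not spoken into the scene → meta-diegetic.
(4) is diegetic: a till is a real object/event in the scene's world.

diegetic, meta-diegetic, meta-diegetic, diegetic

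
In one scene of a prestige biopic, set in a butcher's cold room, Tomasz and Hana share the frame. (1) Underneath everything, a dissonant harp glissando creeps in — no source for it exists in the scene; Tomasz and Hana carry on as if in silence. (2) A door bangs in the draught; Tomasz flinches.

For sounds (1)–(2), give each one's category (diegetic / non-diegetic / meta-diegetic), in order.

non-diegetic, diegetic

Sound (1): it has no source in the story world and no character can hear it — it's underscore, so non-diegetic.
(2) the sound comes from a door physically present in the location → diegetic.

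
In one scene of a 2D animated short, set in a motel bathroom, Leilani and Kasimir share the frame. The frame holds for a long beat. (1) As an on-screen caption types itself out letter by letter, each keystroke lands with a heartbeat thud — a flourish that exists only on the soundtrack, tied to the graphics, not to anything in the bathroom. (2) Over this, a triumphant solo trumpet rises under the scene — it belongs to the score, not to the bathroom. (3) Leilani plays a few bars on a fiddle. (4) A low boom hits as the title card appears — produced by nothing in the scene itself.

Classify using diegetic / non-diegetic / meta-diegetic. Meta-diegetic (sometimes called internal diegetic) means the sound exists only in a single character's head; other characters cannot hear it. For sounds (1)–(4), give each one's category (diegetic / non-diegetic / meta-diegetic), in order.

non-diegetic, non-diegetic, diegetic, non-diegetic

Sound (1): sound married to a title/caption — outside the diegesis by definition, so non-diegetic.
(2) it has no source in the story world and no character can hear it — it's underscore → non-diegetic.
(3) is diegetic: Leilani is producing the music live, in the story world.
(4) is non-diegetic: it's a sound-design accent with no in-world source; no one in the scene can hear it.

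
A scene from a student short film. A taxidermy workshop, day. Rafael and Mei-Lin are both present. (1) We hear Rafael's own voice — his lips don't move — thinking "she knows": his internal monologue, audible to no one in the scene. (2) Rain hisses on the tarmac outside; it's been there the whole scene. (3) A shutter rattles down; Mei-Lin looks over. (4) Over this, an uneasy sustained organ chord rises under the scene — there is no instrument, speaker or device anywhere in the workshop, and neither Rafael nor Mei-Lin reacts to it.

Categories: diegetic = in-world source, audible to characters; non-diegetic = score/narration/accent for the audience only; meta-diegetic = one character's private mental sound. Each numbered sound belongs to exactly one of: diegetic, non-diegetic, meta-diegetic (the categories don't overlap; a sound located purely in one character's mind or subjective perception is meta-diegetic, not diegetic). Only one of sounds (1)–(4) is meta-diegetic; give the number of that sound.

1

(1) Rafael's thought-voice: a private mental sound no other character can hear → meta-diegetic.
(2) rain is part of the location's real environment → diegetic.
(3) is diegetic: a shutter is a real object/event in the scene's world.
(4) is non-diegetic: nothing in the workshop produces it and the characters don't hear it — pure soundtrack.
Only (1) is meta-diegetic.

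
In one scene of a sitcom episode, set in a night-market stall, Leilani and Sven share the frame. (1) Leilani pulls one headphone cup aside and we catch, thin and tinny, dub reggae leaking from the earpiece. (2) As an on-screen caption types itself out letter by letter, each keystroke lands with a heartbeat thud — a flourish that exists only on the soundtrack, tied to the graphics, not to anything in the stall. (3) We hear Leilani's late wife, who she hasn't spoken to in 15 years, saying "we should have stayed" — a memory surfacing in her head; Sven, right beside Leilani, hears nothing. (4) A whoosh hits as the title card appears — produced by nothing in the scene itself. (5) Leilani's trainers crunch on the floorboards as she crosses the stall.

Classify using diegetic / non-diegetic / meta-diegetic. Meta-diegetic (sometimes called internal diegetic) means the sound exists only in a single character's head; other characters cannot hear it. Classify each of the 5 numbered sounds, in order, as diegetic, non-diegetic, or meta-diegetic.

(1) the headphones are an on-screen source → diegetic.
(2) is non-diegetic: the caption isn't part of the story world, so neither is the sound tied to it.
Sound (3): the voice is a memory playing only inside Leilani's mind; Sven can't hear it, so meta-diegetic.
Sound (4): nothing in the scene produces it; it's an accent added for the audience, so non-diegetic.
Sound (5): a character's body making contact with the set — an in-world sound, so diegetic.

diegetic, non-diegetic, meta-diegetic, non-diegetic, diegetic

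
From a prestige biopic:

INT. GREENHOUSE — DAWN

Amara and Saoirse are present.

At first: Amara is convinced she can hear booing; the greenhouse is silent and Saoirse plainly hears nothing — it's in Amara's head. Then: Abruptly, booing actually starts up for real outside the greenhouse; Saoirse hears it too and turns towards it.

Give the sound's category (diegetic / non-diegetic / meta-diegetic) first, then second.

meta-diegetic, diegetic

First: only Amara 'hears' it — imagined, in her mind → meta-diegetic.
Second: now there's a real external source and Saoirse hears it too — in the story world → diegetic.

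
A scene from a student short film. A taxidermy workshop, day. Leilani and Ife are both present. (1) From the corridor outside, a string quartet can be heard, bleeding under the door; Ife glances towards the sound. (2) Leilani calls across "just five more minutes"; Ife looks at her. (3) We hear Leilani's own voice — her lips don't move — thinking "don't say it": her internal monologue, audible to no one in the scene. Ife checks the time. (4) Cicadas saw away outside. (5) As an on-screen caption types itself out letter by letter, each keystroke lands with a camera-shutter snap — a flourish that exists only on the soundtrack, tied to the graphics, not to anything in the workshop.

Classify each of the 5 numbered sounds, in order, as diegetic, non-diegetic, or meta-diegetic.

(1) it's coming from the corridor outside — a location within the story world — and Ife reacts → diegetic.
(2) Leilani is a character speaking aloud in the scene → diegetic.
(3) is meta-diegetic: internal monologue — inside Leilani's mind, not spoken into the scene.
(4) is diegetic: ambient/room sound belonging to the story's physical space.
Sound (5): the caption isn't part of the story world, so neither is the sound tied to it, so non-diegetic.

diegetic, diegetic, meta-diegetic, diegetic, non-diegetic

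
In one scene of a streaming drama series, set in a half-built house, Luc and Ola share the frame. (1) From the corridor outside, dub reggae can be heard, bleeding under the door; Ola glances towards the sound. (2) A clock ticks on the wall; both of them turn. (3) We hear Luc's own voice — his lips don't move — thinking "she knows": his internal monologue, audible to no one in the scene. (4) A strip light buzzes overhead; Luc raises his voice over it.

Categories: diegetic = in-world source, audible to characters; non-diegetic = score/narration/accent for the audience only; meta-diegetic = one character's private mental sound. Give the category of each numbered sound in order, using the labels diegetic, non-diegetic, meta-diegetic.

diegetic, diegetic, meta-diegetic, diegetic

(1) is diegetic: it's coming from the corridor outside — a location within the story world — and Ola reacts.
Sound (2): a clock is a real object/event in the scene's world, so diegetic.
Sound (3): Luc's thought-voice: a private mental sound no other character can hear, so meta-diegetic.
(4) is diegetic: it's the actual ambient sound of the location.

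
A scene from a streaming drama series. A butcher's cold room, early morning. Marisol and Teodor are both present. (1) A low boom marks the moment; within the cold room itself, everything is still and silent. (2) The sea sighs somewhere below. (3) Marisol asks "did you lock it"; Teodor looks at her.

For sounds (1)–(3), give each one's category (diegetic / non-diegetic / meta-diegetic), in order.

non-diegetic, diegetic, diegetic

(1) is non-diegetic: nothing in the scene produces it; it's an accent added for the audience.
(2) it's the actual ambient sound of the location → diegetic.
Sound (3): on-screen dialogue — Marisol speaks and Teodor is there to hear, so diegetic.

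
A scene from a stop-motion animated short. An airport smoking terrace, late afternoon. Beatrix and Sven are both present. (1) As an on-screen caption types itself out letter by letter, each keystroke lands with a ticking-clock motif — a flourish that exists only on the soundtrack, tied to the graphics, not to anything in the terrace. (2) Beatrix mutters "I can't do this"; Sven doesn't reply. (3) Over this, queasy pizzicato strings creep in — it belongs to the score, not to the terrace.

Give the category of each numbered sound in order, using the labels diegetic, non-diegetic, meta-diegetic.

non-diegetic, diegetic, non-diegetic

Sound (1): sound married to a title/caption — outside the diegesis by definition, so non-diegetic.
(2) on-screen dialogue — Beatrix speaks and Sven is there to hear → diegetic.
Sound (3): score with no on-screen or off-screen source; it exists for the audience alone, so non-diegetic.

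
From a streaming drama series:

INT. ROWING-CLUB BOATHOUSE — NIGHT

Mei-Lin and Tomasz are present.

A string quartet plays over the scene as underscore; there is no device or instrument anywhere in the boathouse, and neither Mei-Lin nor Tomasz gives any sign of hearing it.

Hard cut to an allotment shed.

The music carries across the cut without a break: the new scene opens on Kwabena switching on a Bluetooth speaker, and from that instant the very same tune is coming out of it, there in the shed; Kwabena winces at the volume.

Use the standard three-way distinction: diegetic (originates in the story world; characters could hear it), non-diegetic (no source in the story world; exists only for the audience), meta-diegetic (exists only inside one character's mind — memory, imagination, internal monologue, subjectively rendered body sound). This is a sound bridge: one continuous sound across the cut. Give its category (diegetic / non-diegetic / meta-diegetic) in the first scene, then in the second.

Scene one: there's no in-world source anywhere and no character hears it — underscore for the audience only → non-diegetic.
Scene two: once Kwabena turns on a Bluetooth speaker, the music has a real source in the story world and Kwabena reacts to it → diegetic.

non-diegetic, diegetic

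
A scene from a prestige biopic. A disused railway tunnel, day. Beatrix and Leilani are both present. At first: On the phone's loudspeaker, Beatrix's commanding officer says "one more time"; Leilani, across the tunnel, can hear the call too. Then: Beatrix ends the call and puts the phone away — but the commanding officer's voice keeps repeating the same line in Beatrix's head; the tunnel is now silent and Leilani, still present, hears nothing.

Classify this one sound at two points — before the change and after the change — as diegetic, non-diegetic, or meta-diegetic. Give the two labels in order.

diegetic, meta-diegetic

Before the change: the loudspeaker is an in-world source; both Beatrix and Leilani hear the call → diegetic.
After the change: with the phone off, the voice continues only as Beatrix's private mental replay — Leilani can't hear it → meta-diegetic.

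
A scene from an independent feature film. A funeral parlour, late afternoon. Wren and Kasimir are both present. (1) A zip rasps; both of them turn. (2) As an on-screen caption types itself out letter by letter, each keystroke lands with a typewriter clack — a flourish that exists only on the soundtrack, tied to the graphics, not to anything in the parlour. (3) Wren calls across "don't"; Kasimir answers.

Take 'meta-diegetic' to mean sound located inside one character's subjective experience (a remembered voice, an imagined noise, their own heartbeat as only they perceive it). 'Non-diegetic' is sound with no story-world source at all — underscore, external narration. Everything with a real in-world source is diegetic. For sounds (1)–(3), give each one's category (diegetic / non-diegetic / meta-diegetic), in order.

diegetic, non-diegetic, diegetic

(1) the sound comes from a zip physically present in the location → diegetic.
(2) is non-diegetic: the caption isn't part of the story world, so neither is the sound tied to it.
(3) is diegetic: spoken by a character present in the story world.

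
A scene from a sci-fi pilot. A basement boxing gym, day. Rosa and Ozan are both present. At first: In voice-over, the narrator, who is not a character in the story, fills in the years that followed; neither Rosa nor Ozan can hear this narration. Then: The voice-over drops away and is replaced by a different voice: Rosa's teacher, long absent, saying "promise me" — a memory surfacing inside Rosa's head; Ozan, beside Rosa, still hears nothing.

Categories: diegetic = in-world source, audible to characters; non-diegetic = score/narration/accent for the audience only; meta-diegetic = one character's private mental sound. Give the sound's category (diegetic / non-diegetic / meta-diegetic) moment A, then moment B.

non-diegetic, meta-diegetic

Moment A: the external narrator addresses only the audience — outside the story world → non-diegetic.
Moment B: the replacement voice is a memory inside Rosa's mind specifically → meta-diegetic.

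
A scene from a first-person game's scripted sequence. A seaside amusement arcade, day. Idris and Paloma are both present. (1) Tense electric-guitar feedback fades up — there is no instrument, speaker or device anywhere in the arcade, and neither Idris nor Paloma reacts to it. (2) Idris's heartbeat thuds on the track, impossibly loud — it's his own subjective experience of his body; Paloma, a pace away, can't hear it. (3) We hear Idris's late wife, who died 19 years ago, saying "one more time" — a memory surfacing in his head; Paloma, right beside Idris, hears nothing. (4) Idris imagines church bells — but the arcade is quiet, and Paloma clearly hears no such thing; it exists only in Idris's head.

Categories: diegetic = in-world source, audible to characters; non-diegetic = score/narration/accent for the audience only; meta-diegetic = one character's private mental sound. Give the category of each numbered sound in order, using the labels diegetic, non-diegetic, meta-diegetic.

non-diegetic, meta-diegetic, meta-diegetic, meta-diegetic

(1) is non-diegetic: nothing in the arcade produces it and the characters don't hear it — pure soundtrack.
(2) it's Idris's internal bodily sensation rendered as sound; only Idris 'hears' it → meta-diegetic.
Sound (3): a remembered line, private to Idris — not present in the room, not audible to Paloma, so meta-diegetic.
Sound (4): subjective to Idris: the arcade is silent and Paloma hears nothing, so meta-diegetic.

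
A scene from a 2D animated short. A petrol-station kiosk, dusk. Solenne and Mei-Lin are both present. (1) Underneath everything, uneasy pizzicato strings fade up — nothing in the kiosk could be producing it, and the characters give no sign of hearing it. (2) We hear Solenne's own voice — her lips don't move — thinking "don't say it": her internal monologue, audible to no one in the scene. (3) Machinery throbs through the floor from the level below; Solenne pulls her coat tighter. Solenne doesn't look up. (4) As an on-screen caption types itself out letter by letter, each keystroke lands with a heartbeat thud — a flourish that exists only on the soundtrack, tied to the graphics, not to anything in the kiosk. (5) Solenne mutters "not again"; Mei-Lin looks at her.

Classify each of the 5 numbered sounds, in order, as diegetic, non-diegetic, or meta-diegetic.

(1) it has no source in the story world and no character can hear it — it's underscore → non-diegetic.
Sound (2): internal monologue — inside Solenne's mind, not spoken into the scene, so meta-diegetic.
Sound (3): it's the actual ambient sound of the location, so diegetic.
(4) is non-diegetic: the caption isn't part of the story world, so neither is the sound tied to it.
Sound (5): Solenne is a character speaking aloud in the scene, so diegetic.

non-diegetic, meta-diegetic, diegetic, non-diegetic, diegetic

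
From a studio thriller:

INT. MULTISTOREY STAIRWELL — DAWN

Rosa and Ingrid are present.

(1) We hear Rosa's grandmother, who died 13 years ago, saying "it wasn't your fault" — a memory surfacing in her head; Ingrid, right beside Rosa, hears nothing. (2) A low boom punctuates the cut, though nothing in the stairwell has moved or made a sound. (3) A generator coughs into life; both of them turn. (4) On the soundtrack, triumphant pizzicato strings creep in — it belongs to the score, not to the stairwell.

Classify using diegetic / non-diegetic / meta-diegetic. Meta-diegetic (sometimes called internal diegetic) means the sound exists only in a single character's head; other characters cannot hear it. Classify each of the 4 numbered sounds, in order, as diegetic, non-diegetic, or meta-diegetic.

meta-diegetic, non-diegetic, diegetic, non-diegetic

Sound (1): it's Rosa's recollection rendered as sound; the other character can't hear it, so meta-diegetic.
Sound (2): it's a sound-design accent with no in-world source; no one in the scene can hear it, so non-diegetic.
Sound (3): a generator is a real object/event in the scene's world, so diegetic.
Sound (4): it has no source in the story world and no character can hear it — it's underscore, so non-diegetic.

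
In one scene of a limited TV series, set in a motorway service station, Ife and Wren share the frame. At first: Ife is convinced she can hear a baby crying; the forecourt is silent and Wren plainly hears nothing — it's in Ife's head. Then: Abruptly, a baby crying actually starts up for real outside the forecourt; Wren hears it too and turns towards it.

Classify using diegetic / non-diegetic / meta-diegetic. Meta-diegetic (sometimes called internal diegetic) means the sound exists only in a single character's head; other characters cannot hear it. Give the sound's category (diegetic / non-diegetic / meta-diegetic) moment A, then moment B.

meta-diegetic, diegetic

Moment A: only Ife 'hears' it — imagined, in her mind → meta-diegetic.
Moment B: now there's a real external source and Wren hears it too — in the story world → diegetic.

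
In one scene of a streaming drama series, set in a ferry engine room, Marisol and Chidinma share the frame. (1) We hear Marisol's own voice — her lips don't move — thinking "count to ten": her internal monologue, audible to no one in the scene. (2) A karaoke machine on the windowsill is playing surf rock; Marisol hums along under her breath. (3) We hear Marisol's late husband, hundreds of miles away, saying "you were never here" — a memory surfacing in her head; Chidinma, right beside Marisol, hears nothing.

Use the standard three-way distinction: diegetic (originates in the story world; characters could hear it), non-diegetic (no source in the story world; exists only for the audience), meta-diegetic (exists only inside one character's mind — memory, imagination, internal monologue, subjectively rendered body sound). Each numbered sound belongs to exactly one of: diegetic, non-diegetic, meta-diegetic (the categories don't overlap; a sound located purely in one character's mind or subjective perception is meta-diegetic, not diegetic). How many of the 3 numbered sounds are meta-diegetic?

(1) internal monologue — inside Marisol's mind, not spoken into the scene → meta-diegetic.
Sound (2): source music from a karaoke machine, which exists in the story world, so diegetic.
Sound (3): a remembered line, private to Marisol — not present in the room, not audible to Chidinma, so meta-diegetic.
So 2 of the 3 are meta-diegetic: (1), (3).

2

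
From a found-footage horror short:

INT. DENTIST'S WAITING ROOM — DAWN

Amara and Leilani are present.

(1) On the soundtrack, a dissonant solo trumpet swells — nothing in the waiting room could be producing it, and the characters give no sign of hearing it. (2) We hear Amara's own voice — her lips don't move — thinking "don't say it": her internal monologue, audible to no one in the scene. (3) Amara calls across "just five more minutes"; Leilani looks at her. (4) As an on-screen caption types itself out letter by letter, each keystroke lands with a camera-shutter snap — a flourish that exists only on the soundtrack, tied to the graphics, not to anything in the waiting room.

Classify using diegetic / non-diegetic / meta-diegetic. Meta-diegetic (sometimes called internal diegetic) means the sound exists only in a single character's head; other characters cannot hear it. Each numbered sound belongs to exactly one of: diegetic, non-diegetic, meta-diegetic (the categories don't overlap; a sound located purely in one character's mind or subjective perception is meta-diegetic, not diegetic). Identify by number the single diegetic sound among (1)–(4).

3

(1) is non-diegetic: nothing in the waiting room produces it and the characters don't hear it — pure soundtrack.
(2) is meta-diegetic: it's Amara's unspoken thought, heard only by the audience via her subjectivity.
Sound (3): spoken by a character present in the story world, so diegetic.
(4) sound married to a title/caption — outside the diegesis by definition → non-diegetic.
Only (3) is diegetic.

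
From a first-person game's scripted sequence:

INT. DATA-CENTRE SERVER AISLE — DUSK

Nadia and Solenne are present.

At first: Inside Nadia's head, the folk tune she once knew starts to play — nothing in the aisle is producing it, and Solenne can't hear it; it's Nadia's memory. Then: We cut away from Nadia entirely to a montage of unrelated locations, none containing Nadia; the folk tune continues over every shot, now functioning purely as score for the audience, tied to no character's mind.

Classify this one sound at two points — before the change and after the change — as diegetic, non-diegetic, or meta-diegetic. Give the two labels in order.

Before the change: the music lives inside Nadia's mind alone; Solenne can't hear it → meta-diegetic.
After the change: once it plays over shots Nadia isn't in, detached from any character's subjectivity, it's conventional underscore → non-diegetic.

meta-diegetic, non-diegetic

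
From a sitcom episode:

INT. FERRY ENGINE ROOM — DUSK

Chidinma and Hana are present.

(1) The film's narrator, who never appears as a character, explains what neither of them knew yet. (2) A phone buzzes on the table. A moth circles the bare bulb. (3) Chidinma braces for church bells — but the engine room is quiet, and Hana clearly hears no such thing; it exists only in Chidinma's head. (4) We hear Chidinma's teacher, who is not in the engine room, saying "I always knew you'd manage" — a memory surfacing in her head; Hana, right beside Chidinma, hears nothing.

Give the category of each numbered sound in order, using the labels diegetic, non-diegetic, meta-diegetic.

non-diegetic, diegetic, meta-diegetic, meta-diegetic

(1) is non-diegetic: the narrator exists outside the story world, addressing only the audience.
(2) is diegetic: an in-world source (a phone); characters could hear it.
(3) the sound is imagined by Chidinma; nothing in the story world is producing it and Hana can't hear it → meta-diegetic.
(4) it's Chidinma's recollection rendered as sound; the other character can't hear it → meta-diegetic.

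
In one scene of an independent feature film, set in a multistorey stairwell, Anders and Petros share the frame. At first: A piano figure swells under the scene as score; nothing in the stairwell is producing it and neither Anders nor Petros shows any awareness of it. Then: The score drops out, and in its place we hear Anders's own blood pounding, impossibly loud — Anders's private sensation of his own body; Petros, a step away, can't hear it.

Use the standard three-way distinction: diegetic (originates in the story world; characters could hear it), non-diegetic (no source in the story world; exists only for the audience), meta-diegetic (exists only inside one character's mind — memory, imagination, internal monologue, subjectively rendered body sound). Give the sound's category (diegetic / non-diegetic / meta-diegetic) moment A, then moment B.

Moment A: underscore with no in-world source, inaudible to the characters → non-diegetic.
Moment B: the body sound is Anders's subjective perception alone — Petros can't hear it → meta-diegetic.

non-diegetic, meta-diegetic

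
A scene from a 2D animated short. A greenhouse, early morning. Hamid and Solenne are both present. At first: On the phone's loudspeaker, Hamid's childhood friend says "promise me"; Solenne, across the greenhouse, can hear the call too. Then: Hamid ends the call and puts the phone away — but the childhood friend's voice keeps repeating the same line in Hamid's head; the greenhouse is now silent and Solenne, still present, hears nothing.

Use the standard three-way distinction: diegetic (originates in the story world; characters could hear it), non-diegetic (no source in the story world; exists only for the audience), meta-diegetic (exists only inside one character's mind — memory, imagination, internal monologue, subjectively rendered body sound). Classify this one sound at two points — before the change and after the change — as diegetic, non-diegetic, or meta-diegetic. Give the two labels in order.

diegetic, meta-diegetic

Before the change: the loudspeaker is an in-world source; both Hamid and Solenne hear the call → diegetic.
After the change: with the phone off, the voice continues only as Hamid's private mental replay — Solenne can't hear it → meta-diegetic.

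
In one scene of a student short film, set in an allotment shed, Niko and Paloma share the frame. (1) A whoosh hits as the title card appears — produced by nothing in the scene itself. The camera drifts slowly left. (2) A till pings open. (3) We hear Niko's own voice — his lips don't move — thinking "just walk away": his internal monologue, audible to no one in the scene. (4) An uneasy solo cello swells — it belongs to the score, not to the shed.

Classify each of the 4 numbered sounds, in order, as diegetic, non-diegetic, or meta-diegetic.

non-diegetic, diegetic, meta-diegetic, non-diegetic

Sound (1): nothing in the scene produces it; it's an accent added for the audience, so non-diegetic.
(2) an in-world source (a till); characters could hear it → diegetic.
Sound (3): Niko's thought-voice: a private mental sound no other character can hear, so meta-diegetic.
(4) nothing in the shed produces it and the characters don't hear it — pure soundtrack → non-diegetic.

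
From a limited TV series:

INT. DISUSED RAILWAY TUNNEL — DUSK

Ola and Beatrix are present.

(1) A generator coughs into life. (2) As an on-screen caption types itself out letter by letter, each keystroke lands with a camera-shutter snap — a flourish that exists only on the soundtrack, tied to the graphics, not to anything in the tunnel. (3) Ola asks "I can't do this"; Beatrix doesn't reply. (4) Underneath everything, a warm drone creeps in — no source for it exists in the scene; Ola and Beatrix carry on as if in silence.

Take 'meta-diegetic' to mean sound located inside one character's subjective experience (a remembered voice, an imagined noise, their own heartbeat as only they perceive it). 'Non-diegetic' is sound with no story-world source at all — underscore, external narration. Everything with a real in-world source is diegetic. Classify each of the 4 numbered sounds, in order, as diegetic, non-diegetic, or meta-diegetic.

(1) is diegetic: a generator is a real object/event in the scene's world.
(2) the caption isn't part of the story world, so neither is the sound tied to it → non-diegetic.
(3) is diegetic: spoken by a character present in the story world.
(4) score with no on-screen or off-screen source; it exists for the audience alone → non-diegetic.

diegetic, non-diegetic, diegetic, non-diegetic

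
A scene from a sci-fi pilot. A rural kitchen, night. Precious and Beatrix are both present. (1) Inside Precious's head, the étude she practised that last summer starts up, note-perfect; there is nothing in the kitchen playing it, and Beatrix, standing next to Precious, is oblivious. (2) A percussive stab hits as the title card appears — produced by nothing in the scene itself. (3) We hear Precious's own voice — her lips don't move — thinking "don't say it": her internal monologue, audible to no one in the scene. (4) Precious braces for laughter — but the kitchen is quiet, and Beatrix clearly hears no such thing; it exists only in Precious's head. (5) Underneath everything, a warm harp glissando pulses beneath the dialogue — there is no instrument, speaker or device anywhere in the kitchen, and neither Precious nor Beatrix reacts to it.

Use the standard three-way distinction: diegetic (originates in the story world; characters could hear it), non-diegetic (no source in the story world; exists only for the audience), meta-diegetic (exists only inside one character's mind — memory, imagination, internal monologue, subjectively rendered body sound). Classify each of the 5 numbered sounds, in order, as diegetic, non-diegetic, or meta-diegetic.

(1) remembered music, private to Precious — Beatrix is oblivious because it isn't in the room → meta-diegetic.
(2) is non-diegetic: it's a sound-design accent with no in-world source; no one in the scene can hear it.
(3) is meta-diegetic: internal monologue — inside Precious's mind, not spoken into the scene.
(4) Precious alone 'hears' it — an imagined sound, not present in the space → meta-diegetic.
(5) it has no source in the story world and no character can hear it — it's underscore → non-diegetic.

meta-diegetic, non-diegetic, meta-diegetic, meta-diegetic, non-diegetic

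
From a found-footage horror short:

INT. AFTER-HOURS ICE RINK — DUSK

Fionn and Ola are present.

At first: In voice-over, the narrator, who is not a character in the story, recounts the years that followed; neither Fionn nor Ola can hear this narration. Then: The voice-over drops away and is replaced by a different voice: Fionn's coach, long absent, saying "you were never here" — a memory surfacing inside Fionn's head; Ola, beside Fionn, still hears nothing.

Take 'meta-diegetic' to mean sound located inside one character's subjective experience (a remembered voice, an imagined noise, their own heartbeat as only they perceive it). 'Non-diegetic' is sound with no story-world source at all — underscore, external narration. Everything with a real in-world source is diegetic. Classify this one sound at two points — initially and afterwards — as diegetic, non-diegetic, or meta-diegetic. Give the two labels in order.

non-diegetic, meta-diegetic

Initially: the external narrator addresses only the audience — outside the story world → non-diegetic.
Afterwards: the replacement voice is a memory inside Fionn's mind specifically → meta-diegetic.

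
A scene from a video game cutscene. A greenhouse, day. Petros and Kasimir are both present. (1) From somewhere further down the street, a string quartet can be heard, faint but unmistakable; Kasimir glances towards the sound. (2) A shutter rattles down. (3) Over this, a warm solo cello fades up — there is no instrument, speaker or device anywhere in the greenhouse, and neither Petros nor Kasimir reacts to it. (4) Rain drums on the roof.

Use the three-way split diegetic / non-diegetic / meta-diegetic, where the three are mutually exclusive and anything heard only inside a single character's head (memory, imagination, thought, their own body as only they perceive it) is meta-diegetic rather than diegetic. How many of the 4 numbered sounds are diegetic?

3

Sound (1): off-screen diegetic: the source is out of frame but still in the story's space, so diegetic.
Sound (2): an in-world source (a shutter); characters could hear it, so diegetic.
(3) is non-diegetic: score with no on-screen or off-screen source; it exists for the audience alone.
Sound (4): it's the actual ambient sound of the location, so diegetic.
So 3 of the 4 are diegetic: (1), (2), (4).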